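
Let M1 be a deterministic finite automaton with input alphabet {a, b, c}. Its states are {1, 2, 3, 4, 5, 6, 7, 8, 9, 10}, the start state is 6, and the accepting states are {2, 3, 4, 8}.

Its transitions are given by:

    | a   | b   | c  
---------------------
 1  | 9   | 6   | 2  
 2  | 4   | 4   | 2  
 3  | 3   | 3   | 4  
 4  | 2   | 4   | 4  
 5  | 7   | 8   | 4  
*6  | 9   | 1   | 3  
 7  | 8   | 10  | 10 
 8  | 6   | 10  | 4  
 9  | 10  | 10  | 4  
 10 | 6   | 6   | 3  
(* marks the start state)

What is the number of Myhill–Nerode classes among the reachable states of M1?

2

States {5,7,8} cannot be reached from the start state, so discard them.
Initial partition by acceptance: {2,3,4} | {1,6,9,10}.
Stable partition: {2,3,4} | {1,6,9,10} — 2 equivalence classes.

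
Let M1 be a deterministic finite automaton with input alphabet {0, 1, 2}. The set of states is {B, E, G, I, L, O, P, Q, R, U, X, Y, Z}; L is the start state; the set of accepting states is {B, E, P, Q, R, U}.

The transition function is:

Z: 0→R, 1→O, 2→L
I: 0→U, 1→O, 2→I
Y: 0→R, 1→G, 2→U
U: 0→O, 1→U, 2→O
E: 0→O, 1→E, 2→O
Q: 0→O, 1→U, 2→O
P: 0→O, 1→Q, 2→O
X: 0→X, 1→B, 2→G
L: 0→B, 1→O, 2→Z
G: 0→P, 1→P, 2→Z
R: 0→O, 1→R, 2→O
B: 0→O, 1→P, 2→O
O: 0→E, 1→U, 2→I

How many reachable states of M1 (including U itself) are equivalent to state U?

6

First remove the unreachable states {G,X,Y}; 10 states remain.
Start with accepting vs non-accepting: {B,E,P,Q,R,U} | {I,L,O,Z}.
Refine {I,L,O,Z} on symbol 1: members go to different blocks, giving {I,L,Z} and {O}.
The partition is now stable with 3 blocks: {B,E,P,Q,R,U} | {I,L,Z} | {O}.
The equivalence class containing U is {B,E,P,Q,R,U}, of size 6.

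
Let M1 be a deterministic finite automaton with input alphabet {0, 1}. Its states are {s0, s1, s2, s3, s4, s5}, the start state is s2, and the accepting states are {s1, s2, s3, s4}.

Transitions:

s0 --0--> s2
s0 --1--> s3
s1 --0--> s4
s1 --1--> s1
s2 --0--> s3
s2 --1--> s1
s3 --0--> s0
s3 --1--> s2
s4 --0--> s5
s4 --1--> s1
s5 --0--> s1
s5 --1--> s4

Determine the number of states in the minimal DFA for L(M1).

Every state is reachable, so we keep all 6.
Start with accepting vs non-accepting: {s1,s2,s3,s4} | {s0,s5}.
Split {s1,s2,s3,s4} by δ(·,0) → {s1,s2} and {s3,s4}.
Stable partition: {s1,s2} | {s0,s5} | {s3,s4} — 3 equivalence classes.

3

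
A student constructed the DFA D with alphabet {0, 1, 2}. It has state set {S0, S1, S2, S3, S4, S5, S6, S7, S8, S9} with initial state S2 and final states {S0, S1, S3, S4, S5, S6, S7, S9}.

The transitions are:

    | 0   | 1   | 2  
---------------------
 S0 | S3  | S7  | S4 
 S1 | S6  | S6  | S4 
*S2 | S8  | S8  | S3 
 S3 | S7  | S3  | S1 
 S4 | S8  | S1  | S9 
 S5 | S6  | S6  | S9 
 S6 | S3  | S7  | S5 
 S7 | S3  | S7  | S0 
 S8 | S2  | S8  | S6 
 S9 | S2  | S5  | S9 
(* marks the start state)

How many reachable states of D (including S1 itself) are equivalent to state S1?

All states are reachable from the start state.
Initial partition by acceptance: {S0,S1,S3,S4,S5,S6,S7,S9} | {S2,S8}.
On input 0, block {S0,S1,S3,S4,S5,S6,S7,S9} splits into {S0,S1,S3,S5,S6,S7} and {S4,S9}.
On input 2, block {S0,S1,S3,S5,S6,S7} splits into {S0,S1,S5} and {S3,S6,S7}.
No further refinement is possible. Final partition (4 blocks): {S0,S1,S5} | {S2,S8} | {S4,S9} | {S3,S6,S7}.
The equivalence class containing S1 is {S0,S1,S5}, of size 3.

3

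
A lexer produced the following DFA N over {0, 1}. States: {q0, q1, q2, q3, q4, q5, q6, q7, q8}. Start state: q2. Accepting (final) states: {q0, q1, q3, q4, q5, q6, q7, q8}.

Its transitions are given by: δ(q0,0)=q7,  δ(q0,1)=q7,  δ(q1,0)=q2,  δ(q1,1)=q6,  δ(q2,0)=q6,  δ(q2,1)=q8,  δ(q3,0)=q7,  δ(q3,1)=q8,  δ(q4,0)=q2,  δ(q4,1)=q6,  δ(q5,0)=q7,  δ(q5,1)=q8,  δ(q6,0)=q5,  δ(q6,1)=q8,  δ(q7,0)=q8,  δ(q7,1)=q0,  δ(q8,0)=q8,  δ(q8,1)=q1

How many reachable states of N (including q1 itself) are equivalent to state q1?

1

Reachable states from the start: {q0,q1,q2,q5,q6,q7,q8}. Unreachable: {q3,q4} — drop them.
Initial partition by acceptance: {q0,q1,q5,q6,q7,q8} | {q2}.
On input 0, block {q0,q1,q5,q6,q7,q8} splits into {q0,q5,q6,q7,q8} and {q1}.
On input 1, block {q0,q5,q6,q7,q8} splits into {q0,q5,q6,q7} and {q8}.
On input 0, block {q0,q5,q6,q7} splits into {q0,q5,q6} and {q7}.
Split {q0,q5,q6} by δ(·,0) → {q0,q5} and {q6}.
Split {q0,q5} by δ(·,1) → {q0} and {q5}.
The partition is now stable with 7 blocks: {q0} | {q2} | {q1} | {q8} | {q7} | {q6} | {q5}.
State q1 belongs to the block {q1}, which has 1 states.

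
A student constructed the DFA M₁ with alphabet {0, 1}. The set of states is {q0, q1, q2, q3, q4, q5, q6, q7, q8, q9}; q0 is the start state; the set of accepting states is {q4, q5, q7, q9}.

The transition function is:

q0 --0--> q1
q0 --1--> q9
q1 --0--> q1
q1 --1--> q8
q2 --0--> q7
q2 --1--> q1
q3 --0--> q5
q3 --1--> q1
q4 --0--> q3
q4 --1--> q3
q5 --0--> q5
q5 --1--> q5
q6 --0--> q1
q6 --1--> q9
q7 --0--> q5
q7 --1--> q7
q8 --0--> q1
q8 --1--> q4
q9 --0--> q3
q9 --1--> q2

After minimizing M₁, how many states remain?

5

Reachable states from the start: {q0,q1,q2,q3,q4,q5,q7,q8,q9}. Unreachable: {q6} — drop them.
P0 = {q4,q5,q7,q9} | {q0,q1,q2,q3,q8}.
Split {q4,q5,q7,q9} by δ(·,0) → {q4,q9} and {q5,q7}.
Split {q0,q1,q2,q3,q8} by δ(·,0) → {q0,q1,q8} and {q2,q3}.
On input 1, block {q0,q1,q8} splits into {q0,q8} and {q1}.
No further refinement is possible. Final partition (5 blocks): {q4,q9} | {q0,q8} | {q5,q7} | {q2,q3} | {q1}.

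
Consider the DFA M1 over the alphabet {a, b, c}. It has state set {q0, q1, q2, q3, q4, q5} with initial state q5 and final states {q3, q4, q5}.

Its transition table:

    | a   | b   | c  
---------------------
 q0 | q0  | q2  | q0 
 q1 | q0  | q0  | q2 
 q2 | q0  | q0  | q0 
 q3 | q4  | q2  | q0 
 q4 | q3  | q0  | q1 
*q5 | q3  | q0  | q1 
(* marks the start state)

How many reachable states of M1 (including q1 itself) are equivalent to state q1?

Initial partition by acceptance: {q3,q4,q5} | {q0,q1,q2}.
Stable partition: {q3,q4,q5} | {q0,q1,q2} — 2 equivalence classes.
The equivalence class containing q1 is {q0,q1,q2}, of size 3.

3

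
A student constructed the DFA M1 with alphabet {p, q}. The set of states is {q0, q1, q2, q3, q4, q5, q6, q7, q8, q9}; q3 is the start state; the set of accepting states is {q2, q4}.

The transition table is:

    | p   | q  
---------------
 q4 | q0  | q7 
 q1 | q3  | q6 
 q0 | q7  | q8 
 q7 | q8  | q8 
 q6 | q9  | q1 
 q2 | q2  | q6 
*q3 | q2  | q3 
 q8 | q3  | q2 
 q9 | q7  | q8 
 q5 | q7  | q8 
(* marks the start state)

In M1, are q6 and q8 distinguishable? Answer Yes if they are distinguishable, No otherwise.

Yes

States {q0,q4,q5} cannot be reached from the start state, so discard them.
P0 = {q2} | {q1,q3,q6,q7,q8,q9}.
Split {q1,q3,q6,q7,q8,q9} by δ(·,p) → {q1,q6,q7,q8,q9} and {q3}.
Refine {q1,q6,q7,q8,q9} on symbol p: members go to different blocks, giving {q6,q7,q9} and {q1,q8}.
On input p, block {q6,q7,q9} splits into {q6,q9} and {q7}.
Refine {q6,q9} on symbol p: members go to different blocks, giving {q6} and {q9}.
On input q, block {q1,q8} splits into {q1} and {q8}.
Stable partition: {q2} | {q6} | {q3} | {q1} | {q7} | {q9} | {q8} — 7 equivalence classes.
q6 and q8 end up in different blocks, so they are distinguishable. For instance, the string 'q' is accepted from only q8.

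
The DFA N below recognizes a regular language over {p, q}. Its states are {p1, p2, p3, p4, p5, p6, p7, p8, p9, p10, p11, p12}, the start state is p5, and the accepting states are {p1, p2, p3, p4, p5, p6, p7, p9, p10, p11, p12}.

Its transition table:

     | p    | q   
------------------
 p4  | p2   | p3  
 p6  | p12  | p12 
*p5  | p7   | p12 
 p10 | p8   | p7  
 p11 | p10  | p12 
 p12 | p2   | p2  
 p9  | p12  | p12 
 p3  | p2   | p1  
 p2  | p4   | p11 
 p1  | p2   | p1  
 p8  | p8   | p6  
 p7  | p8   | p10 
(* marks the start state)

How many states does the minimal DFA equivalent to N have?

Reachable states from the start: {p1,p2,p3,p4,p5,p6,p7,p8,p10,p11,p12}. Unreachable: {p9} — drop them.
Initial partition by acceptance: {p1,p2,p3,p4,p5,p6,p7,p10,p11,p12} | {p8}.
Split {p1,p2,p3,p4,p5,p6,p7,p10,p11,p12} by δ(·,p) → {p1,p2,p3,p4,p5,p6,p11,p12} and {p7,p10}.
Refine {p1,p2,p3,p4,p5,p6,p11,p12} on symbol p: members go to different blocks, giving {p1,p2,p3,p4,p6,p12} and {p5,p11}.
On input q, block {p1,p2,p3,p4,p6,p12} splits into {p1,p3,p4,p6,p12} and {p2}.
On input p, block {p1,p3,p4,p6,p12} splits into {p1,p3,p4,p12} and {p6}.
Refine {p1,p3,p4,p12} on symbol q: members go to different blocks, giving {p1,p3,p4} and {p12}.
No further refinement is possible. Final partition (7 blocks): {p1,p3,p4} | {p8} | {p7,p10} | {p5,p11} | {p2} | {p6} | {p12}.

7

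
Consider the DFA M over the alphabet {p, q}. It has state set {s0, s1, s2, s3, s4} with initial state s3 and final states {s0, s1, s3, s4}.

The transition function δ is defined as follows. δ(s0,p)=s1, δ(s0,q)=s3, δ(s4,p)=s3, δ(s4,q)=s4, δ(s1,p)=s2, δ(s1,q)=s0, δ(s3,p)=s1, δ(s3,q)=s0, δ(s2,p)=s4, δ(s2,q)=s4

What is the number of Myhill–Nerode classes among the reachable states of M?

4

All states are reachable from the start state.
Start with accepting vs non-accepting: {s0,s1,s3,s4} | {s2}.
Split {s0,s1,s3,s4} by δ(·,p) → {s0,s3,s4} and {s1}.
Split {s0,s3,s4} by δ(·,p) → {s0,s3} and {s4}.
Stable partition: {s0,s3} | {s2} | {s1} | {s4} — 4 equivalence classes.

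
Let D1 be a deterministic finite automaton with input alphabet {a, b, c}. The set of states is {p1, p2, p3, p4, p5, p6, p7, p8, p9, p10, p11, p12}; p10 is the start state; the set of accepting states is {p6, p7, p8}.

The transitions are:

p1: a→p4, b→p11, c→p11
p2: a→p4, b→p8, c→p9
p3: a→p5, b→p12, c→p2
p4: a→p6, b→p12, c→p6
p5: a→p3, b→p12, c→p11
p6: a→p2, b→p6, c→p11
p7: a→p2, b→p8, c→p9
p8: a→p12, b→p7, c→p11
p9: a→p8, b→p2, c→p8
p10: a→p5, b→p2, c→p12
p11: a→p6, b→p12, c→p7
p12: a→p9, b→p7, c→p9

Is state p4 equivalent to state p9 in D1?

Yes

First remove the unreachable states {p1}; 11 states remain.
Start with accepting vs non-accepting: {p6,p7,p8} | {p2,p3,p4,p5,p9,p10,p11,p12}.
Refine {p2,p3,p4,p5,p9,p10,p11,p12} on symbol a: members go to different blocks, giving {p2,p3,p5,p10,p12} and {p4,p9,p11}.
Split {p2,p3,p5,p10,p12} by δ(·,a) → {p3,p5,p10} and {p2,p12}.
Split {p3,p5,p10} by δ(·,c) → {p3,p10} and {p5}.
No further refinement is possible. Final partition (5 blocks): {p6,p7,p8} | {p3,p10} | {p4,p9,p11} | {p2,p12} | {p5}.
p4 and p9 lie in the same block of the stable partition, so they are equivalent — no string distinguishes them.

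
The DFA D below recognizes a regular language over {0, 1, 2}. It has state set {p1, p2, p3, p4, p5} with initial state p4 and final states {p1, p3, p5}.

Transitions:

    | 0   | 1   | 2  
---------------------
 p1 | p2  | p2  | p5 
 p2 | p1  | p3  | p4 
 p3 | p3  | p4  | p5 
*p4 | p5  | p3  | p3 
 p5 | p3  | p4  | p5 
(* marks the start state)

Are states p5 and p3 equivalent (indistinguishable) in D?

Reachable states from the start: {p3,p4,p5}. Unreachable: {p1,p2} — drop them.
Initial partition by acceptance: {p3,p5} | {p4}.
Stable partition: {p3,p5} | {p4} — 2 equivalence classes.
p5 and p3 lie in the same block of the stable partition, so they are equivalent — no string distinguishes them.

Yes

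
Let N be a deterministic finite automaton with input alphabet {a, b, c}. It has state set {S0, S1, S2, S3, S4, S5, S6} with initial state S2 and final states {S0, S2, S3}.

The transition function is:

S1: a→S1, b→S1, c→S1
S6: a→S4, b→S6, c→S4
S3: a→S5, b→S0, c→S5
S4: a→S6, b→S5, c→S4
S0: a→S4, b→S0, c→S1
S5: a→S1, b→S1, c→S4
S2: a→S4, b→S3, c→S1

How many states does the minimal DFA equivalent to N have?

All states are reachable from the start state.
Start with accepting vs non-accepting: {S0,S2,S3} | {S1,S4,S5,S6}.
The partition is now stable with 2 blocks: {S0,S2,S3} | {S1,S4,S5,S6}.

2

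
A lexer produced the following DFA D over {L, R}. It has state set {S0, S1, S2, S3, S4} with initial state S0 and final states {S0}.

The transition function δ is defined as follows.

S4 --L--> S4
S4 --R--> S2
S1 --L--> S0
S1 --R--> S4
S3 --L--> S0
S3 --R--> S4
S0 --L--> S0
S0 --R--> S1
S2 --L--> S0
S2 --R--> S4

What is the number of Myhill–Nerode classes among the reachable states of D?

Reachable states from the start: {S0,S1,S2,S4}. Unreachable: {S3} — drop them.
Start with accepting vs non-accepting: {S0} | {S1,S2,S4}.
Refine {S1,S2,S4} on symbol L: members go to different blocks, giving {S1,S2} and {S4}.
The partition is now stable with 3 blocks: {S0} | {S1,S2} | {S4}.

3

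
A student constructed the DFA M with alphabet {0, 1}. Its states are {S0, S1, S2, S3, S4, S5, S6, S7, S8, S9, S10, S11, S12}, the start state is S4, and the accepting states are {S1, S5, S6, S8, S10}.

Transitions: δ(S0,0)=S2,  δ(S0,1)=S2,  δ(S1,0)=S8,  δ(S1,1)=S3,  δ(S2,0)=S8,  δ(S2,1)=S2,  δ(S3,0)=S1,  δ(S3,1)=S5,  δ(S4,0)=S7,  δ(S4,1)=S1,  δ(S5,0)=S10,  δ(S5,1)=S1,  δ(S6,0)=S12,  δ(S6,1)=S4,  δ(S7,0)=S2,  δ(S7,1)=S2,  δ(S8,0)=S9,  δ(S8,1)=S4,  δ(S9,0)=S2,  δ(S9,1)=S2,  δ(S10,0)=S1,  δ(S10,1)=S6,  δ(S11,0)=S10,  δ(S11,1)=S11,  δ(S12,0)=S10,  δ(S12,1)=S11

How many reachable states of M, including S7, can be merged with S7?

2

States {S0} cannot be reached from the start state, so discard them.
Start with accepting vs non-accepting: {S1,S5,S6,S8,S10} | {S2,S3,S4,S7,S9,S11,S12}.
On input 0, block {S1,S5,S6,S8,S10} splits into {S1,S5,S10} and {S6,S8}.
Refine {S1,S5,S10} on symbol 0: members go to different blocks, giving {S5,S10} and {S1}.
Refine {S5,S10} on symbol 0: members go to different blocks, giving {S5} and {S10}.
Split {S2,S3,S4,S7,S9,S11,S12} by δ(·,0) → {S4,S7,S9} and {S11,S12} and {S2} and {S3}.
Refine {S4,S7,S9} on symbol 0: members go to different blocks, giving {S7,S9} and {S4}.
Split {S6,S8} by δ(·,0) → {S6} and {S8}.
No further refinement is possible. Final partition (10 blocks): {S5} | {S7,S9} | {S6} | {S1} | {S10} | {S11,S12} | {S2} | {S3} | {S4} | {S8}.
State S7 belongs to the block {S7,S9}, which has 2 states.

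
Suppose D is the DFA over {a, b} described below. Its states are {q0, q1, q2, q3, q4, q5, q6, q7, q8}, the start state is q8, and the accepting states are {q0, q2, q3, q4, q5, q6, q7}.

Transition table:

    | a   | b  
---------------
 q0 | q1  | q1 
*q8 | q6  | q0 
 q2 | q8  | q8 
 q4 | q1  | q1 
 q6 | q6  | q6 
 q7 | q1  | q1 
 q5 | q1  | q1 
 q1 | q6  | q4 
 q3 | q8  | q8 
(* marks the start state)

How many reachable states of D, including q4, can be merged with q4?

2

Reachable states from the start: {q0,q1,q4,q6,q8}. Unreachable: {q2,q3,q5,q7} — drop them.
Initial partition by acceptance: {q0,q4,q6} | {q1,q8}.
Split {q0,q4,q6} by δ(·,a) → {q0,q4} and {q6}.
Stable partition: {q0,q4} | {q1,q8} | {q6} — 3 equivalence classes.
The equivalence class containing q4 is {q0,q4}, of size 2.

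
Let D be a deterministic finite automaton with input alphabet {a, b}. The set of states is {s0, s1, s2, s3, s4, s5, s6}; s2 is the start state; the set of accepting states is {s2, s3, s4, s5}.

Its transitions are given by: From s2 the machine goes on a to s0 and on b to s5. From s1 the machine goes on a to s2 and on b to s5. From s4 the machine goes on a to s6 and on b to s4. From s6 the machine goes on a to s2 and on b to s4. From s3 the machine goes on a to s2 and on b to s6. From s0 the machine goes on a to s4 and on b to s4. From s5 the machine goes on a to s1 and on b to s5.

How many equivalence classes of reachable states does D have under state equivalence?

2

Reachable states from the start: {s0,s1,s2,s4,s5,s6}. Unreachable: {s3} — drop them.
Initial partition by acceptance: {s2,s4,s5} | {s0,s1,s6}.
Stable partition: {s2,s4,s5} | {s0,s1,s6} — 2 equivalence classes.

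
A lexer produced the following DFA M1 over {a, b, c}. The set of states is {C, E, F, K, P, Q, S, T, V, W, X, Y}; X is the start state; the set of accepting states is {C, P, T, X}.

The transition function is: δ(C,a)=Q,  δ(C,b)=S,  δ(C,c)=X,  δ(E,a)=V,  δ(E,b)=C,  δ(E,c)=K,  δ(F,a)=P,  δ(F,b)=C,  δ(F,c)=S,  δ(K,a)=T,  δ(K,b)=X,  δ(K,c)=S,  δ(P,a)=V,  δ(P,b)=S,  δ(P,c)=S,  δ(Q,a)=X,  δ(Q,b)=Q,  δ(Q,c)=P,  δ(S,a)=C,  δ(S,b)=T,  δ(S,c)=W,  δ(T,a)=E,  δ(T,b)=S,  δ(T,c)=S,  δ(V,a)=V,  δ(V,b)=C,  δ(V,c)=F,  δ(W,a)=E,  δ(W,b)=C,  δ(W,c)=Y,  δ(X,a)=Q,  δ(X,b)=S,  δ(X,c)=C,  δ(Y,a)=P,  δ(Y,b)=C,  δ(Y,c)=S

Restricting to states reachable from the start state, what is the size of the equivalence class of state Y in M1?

3

Every state is reachable, so we keep all 12.
P0 = {C,P,T,X} | {E,F,K,Q,S,V,W,Y}.
Refine {C,P,T,X} on symbol c: members go to different blocks, giving {C,X} and {P,T}.
On input a, block {E,F,K,Q,S,V,W,Y} splits into {E,V,W} and {F,K,Y} and {Q,S}.
On input b, block {Q,S} splits into {Q} and {S}.
Stable partition: {C,X} | {E,V,W} | {P,T} | {F,K,Y} | {Q} | {S} — 6 equivalence classes.
State Y belongs to the block {F,K,Y}, which has 3 states.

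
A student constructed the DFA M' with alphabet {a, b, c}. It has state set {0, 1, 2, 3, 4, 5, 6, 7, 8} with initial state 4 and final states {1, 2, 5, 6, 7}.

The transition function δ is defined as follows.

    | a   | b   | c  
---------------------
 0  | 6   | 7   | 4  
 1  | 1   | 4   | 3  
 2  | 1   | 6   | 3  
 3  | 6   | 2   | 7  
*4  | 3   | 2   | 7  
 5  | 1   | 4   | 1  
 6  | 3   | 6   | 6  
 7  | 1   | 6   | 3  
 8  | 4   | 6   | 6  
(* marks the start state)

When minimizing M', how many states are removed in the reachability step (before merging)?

Starting at 4 and following transitions, the reachable set is {1, 2, 3, 4, 6, 7}. That leaves 0, 5, 8 unreachable — 3 in total.

3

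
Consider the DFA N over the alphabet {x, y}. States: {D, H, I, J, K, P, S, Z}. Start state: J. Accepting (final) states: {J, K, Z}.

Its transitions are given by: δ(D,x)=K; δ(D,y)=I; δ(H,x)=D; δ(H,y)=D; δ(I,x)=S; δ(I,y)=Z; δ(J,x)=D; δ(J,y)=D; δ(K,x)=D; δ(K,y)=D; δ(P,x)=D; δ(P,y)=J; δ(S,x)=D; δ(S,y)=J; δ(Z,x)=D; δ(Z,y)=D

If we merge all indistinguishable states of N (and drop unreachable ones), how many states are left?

First remove the unreachable states {H,P}; 6 states remain.
Initial partition by acceptance: {J,K,Z} | {D,I,S}.
On input x, block {D,I,S} splits into {I,S} and {D}.
On input x, block {I,S} splits into {I} and {S}.
The partition is now stable with 4 blocks: {J,K,Z} | {I} | {D} | {S}.

4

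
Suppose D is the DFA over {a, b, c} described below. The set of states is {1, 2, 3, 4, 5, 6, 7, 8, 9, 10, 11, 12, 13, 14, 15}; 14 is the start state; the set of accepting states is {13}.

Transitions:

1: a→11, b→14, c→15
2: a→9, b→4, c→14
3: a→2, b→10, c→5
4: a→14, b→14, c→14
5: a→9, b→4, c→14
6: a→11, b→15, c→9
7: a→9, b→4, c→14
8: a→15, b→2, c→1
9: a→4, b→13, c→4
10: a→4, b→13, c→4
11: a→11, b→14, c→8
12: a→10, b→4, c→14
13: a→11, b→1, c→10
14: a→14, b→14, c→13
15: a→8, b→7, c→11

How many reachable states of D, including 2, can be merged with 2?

First remove the unreachable states {3,5,6,12}; 11 states remain.
Initial partition by acceptance: {13} | {1,2,4,7,8,9,10,11,14,15}.
On input b, block {1,2,4,7,8,9,10,11,14,15} splits into {1,2,4,7,8,11,14,15} and {9,10}.
Split {1,2,4,7,8,11,14,15} by δ(·,a) → {1,4,8,11,14,15} and {2,7}.
Refine {1,4,8,11,14,15} on symbol b: members go to different blocks, giving {1,4,11,14} and {8,15}.
Split {1,4,11,14} by δ(·,c) → {1,11} and {4} and {14}.
No further refinement is possible. Final partition (7 blocks): {13} | {1,11} | {9,10} | {2,7} | {8,15} | {4} | {14}.
The equivalence class containing 2 is {2,7}, of size 2.

2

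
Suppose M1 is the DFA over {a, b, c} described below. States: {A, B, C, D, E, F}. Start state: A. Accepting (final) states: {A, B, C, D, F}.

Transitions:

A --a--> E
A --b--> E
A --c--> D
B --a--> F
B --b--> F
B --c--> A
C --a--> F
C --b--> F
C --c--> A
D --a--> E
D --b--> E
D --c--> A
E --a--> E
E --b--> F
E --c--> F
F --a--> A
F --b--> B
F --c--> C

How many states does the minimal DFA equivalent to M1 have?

All states are reachable from the start state.
P0 = {A,B,C,D,F} | {E}.
Refine {A,B,C,D,F} on symbol a: members go to different blocks, giving {B,C,F} and {A,D}.
Split {B,C,F} by δ(·,a) → {B,C} and {F}.
No further refinement is possible. Final partition (4 blocks): {B,C} | {E} | {A,D} | {F}.

4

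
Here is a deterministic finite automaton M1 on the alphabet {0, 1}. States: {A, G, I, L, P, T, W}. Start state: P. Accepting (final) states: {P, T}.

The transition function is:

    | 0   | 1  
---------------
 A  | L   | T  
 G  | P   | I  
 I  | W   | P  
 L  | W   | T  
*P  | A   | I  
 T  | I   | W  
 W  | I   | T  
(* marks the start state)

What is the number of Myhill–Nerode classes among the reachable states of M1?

2

Reachable states from the start: {A,I,L,P,T,W}. Unreachable: {G} — drop them.
Start with accepting vs non-accepting: {P,T} | {A,I,L,W}.
No further refinement is possible. Final partition (2 blocks): {P,T} | {A,I,L,W}.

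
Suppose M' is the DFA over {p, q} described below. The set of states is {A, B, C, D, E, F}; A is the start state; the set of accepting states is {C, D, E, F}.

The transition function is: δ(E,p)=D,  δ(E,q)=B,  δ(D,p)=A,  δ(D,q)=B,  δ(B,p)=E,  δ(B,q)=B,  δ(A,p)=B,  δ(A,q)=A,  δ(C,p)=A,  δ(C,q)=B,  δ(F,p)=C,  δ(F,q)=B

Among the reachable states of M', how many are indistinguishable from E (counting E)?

First remove the unreachable states {C,F}; 4 states remain.
Start with accepting vs non-accepting: {D,E} | {A,B}.
On input p, block {D,E} splits into {D} and {E}.
On input p, block {A,B} splits into {A} and {B}.
No further refinement is possible. Final partition (4 blocks): {D} | {A} | {E} | {B}.
The equivalence class containing E is {E}, of size 1.

1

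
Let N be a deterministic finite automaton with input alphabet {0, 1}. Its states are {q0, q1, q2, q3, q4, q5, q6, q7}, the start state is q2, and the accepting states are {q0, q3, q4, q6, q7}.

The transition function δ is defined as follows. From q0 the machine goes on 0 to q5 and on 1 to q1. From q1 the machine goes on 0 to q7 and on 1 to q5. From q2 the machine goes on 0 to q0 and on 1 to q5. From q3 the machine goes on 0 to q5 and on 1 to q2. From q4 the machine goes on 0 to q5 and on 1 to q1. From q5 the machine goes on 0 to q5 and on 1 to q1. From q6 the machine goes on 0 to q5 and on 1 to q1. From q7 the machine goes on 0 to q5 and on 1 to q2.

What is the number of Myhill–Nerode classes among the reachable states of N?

3

First remove the unreachable states {q3,q4,q6}; 5 states remain.
Initial partition by acceptance: {q0,q7} | {q1,q2,q5}.
Refine {q1,q2,q5} on symbol 0: members go to different blocks, giving {q1,q2} and {q5}.
The partition is now stable with 3 blocks: {q0,q7} | {q1,q2} | {q5}.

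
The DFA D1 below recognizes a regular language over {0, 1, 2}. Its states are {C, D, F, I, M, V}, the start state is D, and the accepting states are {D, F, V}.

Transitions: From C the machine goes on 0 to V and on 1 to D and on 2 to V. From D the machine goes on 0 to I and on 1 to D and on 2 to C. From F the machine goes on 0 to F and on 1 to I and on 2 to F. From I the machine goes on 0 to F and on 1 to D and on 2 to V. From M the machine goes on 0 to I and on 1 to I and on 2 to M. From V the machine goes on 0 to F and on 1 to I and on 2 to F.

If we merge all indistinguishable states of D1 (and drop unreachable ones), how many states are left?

States {M} cannot be reached from the start state, so discard them.
Start with accepting vs non-accepting: {D,F,V} | {C,I}.
Split {D,F,V} by δ(·,0) → {F,V} and {D}.
Stable partition: {F,V} | {C,I} | {D} — 3 equivalence classes.

3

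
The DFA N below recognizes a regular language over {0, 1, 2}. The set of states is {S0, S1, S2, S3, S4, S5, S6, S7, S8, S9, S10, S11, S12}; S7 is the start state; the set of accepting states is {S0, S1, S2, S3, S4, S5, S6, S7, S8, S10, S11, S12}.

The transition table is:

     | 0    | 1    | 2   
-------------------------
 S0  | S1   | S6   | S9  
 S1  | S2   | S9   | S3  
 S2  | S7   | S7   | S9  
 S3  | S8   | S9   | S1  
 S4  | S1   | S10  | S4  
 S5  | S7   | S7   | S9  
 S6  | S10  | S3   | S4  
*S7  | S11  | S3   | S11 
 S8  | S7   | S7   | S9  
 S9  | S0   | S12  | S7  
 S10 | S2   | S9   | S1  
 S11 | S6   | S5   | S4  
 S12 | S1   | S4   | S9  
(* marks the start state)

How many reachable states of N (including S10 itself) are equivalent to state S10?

Every state is reachable, so we keep all 13.
Initial partition by acceptance: {S0,S1,S2,S3,S4,S5,S6,S7,S8,S10,S11,S12} | {S9}.
Refine {S0,S1,S2,S3,S4,S5,S6,S7,S8,S10,S11,S12} on symbol 1: members go to different blocks, giving {S0,S2,S4,S5,S6,S7,S8,S11,S12} and {S1,S3,S10}.
On input 0, block {S0,S2,S4,S5,S6,S7,S8,S11,S12} splits into {S2,S5,S7,S8,S11} and {S0,S4,S6,S12}.
On input 0, block {S2,S5,S7,S8,S11} splits into {S2,S5,S7,S8} and {S11}.
Refine {S2,S5,S7,S8} on symbol 0: members go to different blocks, giving {S2,S5,S8} and {S7}.
Refine {S0,S4,S6,S12} on symbol 1: members go to different blocks, giving {S0,S12} and {S4,S6}.
Stable partition: {S2,S5,S8} | {S9} | {S1,S3,S10} | {S0,S12} | {S11} | {S7} | {S4,S6} — 7 equivalence classes.
State S10 belongs to the block {S1,S3,S10}, which has 3 states.

3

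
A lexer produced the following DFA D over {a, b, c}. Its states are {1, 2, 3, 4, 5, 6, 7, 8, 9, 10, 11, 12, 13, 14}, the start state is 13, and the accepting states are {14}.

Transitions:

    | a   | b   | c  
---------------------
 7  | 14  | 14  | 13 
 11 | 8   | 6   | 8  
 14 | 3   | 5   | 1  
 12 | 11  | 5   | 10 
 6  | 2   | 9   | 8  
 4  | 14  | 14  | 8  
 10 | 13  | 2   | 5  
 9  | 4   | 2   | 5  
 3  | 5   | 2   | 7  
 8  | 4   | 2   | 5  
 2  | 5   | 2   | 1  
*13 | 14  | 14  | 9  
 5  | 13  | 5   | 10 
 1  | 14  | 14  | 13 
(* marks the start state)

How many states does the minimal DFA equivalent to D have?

6

States {6,11,12} cannot be reached from the start state, so discard them.
Start with accepting vs non-accepting: {14} | {1,2,3,4,5,7,8,9,10,13}.
Split {1,2,3,4,5,7,8,9,10,13} by δ(·,a) → {2,3,5,8,9,10} and {1,4,7,13}.
Split {2,3,5,8,9,10} by δ(·,a) → {5,8,9,10} and {2,3}.
Split {5,8,9,10} by δ(·,b) → {8,9,10} and {5}.
Refine {1,4,7,13} on symbol c: members go to different blocks, giving {1,7} and {4,13}.
Stable partition: {14} | {8,9,10} | {1,7} | {2,3} | {5} | {4,13} — 6 equivalence classes.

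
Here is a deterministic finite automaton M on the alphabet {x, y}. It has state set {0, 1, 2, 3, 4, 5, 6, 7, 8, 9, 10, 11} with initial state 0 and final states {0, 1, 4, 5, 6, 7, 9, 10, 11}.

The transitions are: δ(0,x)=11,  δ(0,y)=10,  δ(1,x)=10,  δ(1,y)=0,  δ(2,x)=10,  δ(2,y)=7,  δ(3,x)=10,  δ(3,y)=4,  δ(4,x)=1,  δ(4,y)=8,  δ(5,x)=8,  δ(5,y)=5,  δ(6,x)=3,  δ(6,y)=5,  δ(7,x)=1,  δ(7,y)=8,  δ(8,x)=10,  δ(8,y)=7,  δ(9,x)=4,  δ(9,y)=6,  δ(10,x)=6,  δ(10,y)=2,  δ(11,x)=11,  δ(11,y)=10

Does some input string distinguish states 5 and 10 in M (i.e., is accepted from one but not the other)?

Yes

First remove the unreachable states {9}; 11 states remain.
Start with accepting vs non-accepting: {0,1,4,5,6,7,10,11} | {2,3,8}.
On input x, block {0,1,4,5,6,7,10,11} splits into {0,1,4,7,10,11} and {5,6}.
Split {0,1,4,7,10,11} by δ(·,x) → {0,1,4,7,11} and {10}.
On input x, block {0,1,4,7,11} splits into {0,4,7,11} and {1}.
Split {0,4,7,11} by δ(·,x) → {0,11} and {4,7}.
Stable partition: {0,11} | {2,3,8} | {5,6} | {10} | {1} | {4,7} — 6 equivalence classes.
5 and 10 end up in different blocks, so they are distinguishable. For instance, the string 'x' is accepted from only 10.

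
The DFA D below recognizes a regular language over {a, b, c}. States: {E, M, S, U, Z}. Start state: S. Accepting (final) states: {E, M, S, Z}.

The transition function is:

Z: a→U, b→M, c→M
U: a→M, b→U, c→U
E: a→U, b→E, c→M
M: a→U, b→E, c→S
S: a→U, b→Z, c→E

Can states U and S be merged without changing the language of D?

Initial partition by acceptance: {E,M,S,Z} | {U}.
No further refinement is possible. Final partition (2 blocks): {E,M,S,Z} | {U}.
U and S end up in different blocks, so they are distinguishable. For instance, the string 'ε' is accepted from only S.

No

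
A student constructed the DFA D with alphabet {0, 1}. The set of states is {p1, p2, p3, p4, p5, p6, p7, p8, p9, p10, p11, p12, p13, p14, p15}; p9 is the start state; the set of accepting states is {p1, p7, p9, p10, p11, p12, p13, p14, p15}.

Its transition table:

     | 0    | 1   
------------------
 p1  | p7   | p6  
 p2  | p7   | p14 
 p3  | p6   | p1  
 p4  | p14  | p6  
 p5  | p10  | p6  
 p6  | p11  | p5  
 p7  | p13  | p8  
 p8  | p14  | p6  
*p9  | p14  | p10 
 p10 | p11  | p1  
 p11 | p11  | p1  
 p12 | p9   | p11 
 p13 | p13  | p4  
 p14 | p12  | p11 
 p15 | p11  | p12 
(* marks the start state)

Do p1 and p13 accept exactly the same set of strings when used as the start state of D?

No

Reachable states from the start: {p1,p4,p5,p6,p7,p8,p9,p10,p11,p12,p13,p14}. Unreachable: {p2,p3,p15} — drop them.
P0 = {p1,p7,p9,p10,p11,p12,p13,p14} | {p4,p5,p6,p8}.
On input 1, block {p1,p7,p9,p10,p11,p12,p13,p14} splits into {p9,p10,p11,p12,p14} and {p1,p7,p13}.
On input 1, block {p9,p10,p11,p12,p14} splits into {p9,p12,p14} and {p10,p11}.
Split {p4,p5,p6,p8} by δ(·,0) → {p4,p8} and {p5,p6}.
Refine {p1,p7,p13} on symbol 1: members go to different blocks, giving {p7,p13} and {p1}.
The partition is now stable with 6 blocks: {p9,p12,p14} | {p4,p8} | {p7,p13} | {p10,p11} | {p5,p6} | {p1}.
p1 and p13 end up in different blocks, so they are distinguishable. For instance, the string '1011' is accepted from only p13.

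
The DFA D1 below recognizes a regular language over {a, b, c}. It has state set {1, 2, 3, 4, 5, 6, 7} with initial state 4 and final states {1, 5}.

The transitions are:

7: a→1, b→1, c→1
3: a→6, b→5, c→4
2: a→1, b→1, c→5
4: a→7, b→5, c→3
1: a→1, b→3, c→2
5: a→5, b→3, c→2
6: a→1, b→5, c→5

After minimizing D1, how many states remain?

All states are reachable from the start state.
Start with accepting vs non-accepting: {1,5} | {2,3,4,6,7}.
On input a, block {2,3,4,6,7} splits into {2,6,7} and {3,4}.
Stable partition: {1,5} | {2,6,7} | {3,4} — 3 equivalence classes.

3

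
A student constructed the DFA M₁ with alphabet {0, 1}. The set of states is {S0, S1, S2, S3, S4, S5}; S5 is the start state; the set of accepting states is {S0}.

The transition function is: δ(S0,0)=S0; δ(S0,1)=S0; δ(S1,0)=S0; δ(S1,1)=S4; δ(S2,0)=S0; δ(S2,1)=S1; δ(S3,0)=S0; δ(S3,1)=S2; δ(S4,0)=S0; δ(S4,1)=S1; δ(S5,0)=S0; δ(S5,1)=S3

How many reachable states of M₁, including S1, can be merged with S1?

All states are reachable from the start state.
P0 = {S0} | {S1,S2,S3,S4,S5}.
The partition is now stable with 2 blocks: {S0} | {S1,S2,S3,S4,S5}.
The equivalence class containing S1 is {S1,S2,S3,S4,S5}, of size 5.

5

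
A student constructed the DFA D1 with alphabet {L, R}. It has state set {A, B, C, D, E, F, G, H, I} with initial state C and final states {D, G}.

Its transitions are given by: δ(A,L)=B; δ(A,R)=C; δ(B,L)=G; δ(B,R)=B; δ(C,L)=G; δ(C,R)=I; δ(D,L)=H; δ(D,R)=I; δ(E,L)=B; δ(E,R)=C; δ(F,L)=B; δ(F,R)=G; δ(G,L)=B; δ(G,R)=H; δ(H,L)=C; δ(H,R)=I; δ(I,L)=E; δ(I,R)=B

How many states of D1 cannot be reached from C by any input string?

Starting at C and following transitions, the reachable set is {B, C, E, G, H, I}. That leaves A, D, F unreachable — 3 in total.

3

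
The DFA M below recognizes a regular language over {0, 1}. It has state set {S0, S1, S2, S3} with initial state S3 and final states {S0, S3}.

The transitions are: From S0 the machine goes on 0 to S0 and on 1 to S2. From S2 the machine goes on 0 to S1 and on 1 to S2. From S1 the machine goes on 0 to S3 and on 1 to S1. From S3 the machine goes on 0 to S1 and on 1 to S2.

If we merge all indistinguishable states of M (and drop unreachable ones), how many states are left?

States {S0} cannot be reached from the start state, so discard them.
P0 = {S3} | {S1,S2}.
On input 0, block {S1,S2} splits into {S1} and {S2}.
No further refinement is possible. Final partition (3 blocks): {S3} | {S1} | {S2}.

3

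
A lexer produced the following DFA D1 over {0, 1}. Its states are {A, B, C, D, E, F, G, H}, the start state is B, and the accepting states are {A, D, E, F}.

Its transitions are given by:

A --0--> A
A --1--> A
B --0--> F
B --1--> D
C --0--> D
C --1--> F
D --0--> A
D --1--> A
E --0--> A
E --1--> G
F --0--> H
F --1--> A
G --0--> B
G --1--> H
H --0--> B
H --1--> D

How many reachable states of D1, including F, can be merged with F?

First remove the unreachable states {C,E,G}; 5 states remain.
Initial partition by acceptance: {A,D,F} | {B,H}.
Split {A,D,F} by δ(·,0) → {A,D} and {F}.
Split {B,H} by δ(·,0) → {B} and {H}.
Stable partition: {A,D} | {B} | {F} | {H} — 4 equivalence classes.
State F belongs to the block {F}, which has 1 states.

1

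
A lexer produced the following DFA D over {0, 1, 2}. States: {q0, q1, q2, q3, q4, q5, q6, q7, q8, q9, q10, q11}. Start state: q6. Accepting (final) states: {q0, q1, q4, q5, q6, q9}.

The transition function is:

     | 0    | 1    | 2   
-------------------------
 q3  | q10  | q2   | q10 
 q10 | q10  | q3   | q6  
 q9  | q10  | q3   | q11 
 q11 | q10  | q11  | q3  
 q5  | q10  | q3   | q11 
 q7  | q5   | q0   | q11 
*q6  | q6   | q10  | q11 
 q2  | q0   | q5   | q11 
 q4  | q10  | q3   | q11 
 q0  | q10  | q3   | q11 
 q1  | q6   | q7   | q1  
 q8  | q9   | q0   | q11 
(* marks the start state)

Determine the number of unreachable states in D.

BFS from q6 reaches {q0, q2, q3, q5, q6, q10, q11}; the 5 state(s) q1, q4, q7, q8, q9 are never visited.

5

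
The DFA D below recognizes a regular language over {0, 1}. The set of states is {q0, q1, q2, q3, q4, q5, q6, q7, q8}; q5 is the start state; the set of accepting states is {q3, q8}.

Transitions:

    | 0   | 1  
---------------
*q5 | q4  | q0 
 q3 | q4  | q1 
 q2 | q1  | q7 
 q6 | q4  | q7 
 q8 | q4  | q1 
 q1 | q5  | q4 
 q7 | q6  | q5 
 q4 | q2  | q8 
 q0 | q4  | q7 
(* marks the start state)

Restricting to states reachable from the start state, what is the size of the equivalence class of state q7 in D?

States {q3} cannot be reached from the start state, so discard them.
Start with accepting vs non-accepting: {q8} | {q0,q1,q2,q4,q5,q6,q7}.
Refine {q0,q1,q2,q4,q5,q6,q7} on symbol 1: members go to different blocks, giving {q0,q1,q2,q5,q6,q7} and {q4}.
On input 0, block {q0,q1,q2,q5,q6,q7} splits into {q0,q5,q6} and {q1,q2,q7}.
Refine {q0,q5,q6} on symbol 1: members go to different blocks, giving {q0,q6} and {q5}.
On input 0, block {q1,q2,q7} splits into {q1} and {q2} and {q7}.
The partition is now stable with 7 blocks: {q8} | {q0,q6} | {q4} | {q1} | {q5} | {q2} | {q7}.
The equivalence class containing q7 is {q7}, of size 1.

1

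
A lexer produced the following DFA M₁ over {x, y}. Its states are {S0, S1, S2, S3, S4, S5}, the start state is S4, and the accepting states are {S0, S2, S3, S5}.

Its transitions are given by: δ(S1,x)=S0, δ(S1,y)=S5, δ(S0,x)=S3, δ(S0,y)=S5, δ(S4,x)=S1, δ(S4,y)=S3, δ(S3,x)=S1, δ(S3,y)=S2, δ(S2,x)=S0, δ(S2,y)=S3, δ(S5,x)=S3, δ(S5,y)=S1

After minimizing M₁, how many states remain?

6

All states are reachable from the start state.
Start with accepting vs non-accepting: {S0,S2,S3,S5} | {S1,S4}.
On input x, block {S0,S2,S3,S5} splits into {S0,S2,S5} and {S3}.
Refine {S0,S2,S5} on symbol x: members go to different blocks, giving {S0,S5} and {S2}.
Refine {S0,S5} on symbol y: members go to different blocks, giving {S0} and {S5}.
Refine {S1,S4} on symbol x: members go to different blocks, giving {S1} and {S4}.
No further refinement is possible. Final partition (6 blocks): {S0} | {S1} | {S3} | {S2} | {S5} | {S4}.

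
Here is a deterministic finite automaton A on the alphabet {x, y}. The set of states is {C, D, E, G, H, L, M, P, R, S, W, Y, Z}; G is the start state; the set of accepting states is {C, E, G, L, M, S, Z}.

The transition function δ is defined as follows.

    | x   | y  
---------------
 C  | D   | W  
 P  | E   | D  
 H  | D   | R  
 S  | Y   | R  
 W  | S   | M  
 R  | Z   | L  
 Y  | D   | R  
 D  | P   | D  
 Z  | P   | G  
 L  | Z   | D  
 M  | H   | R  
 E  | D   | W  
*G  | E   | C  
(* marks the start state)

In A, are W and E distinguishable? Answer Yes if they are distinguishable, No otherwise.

Yes

All states are reachable from the start state.
P0 = {C,E,G,L,M,S,Z} | {D,H,P,R,W,Y}.
On input x, block {C,E,G,L,M,S,Z} splits into {C,E,M,S,Z} and {G,L}.
Refine {C,E,M,S,Z} on symbol y: members go to different blocks, giving {C,E,M,S} and {Z}.
Refine {D,H,P,R,W,Y} on symbol x: members go to different blocks, giving {D,H,Y} and {P,W} and {R}.
On input y, block {C,E,M,S} splits into {C,E} and {M,S}.
Refine {D,H,Y} on symbol x: members go to different blocks, giving {H,Y} and {D}.
Split {G,L} by δ(·,x) → {G} and {L}.
Split {P,W} by δ(·,x) → {W} and {P}.
No further refinement is possible. Final partition (10 blocks): {C,E} | {H,Y} | {G} | {Z} | {W} | {R} | {M,S} | {D} | {L} | {P}.
W and E end up in different blocks, so they are distinguishable. For instance, the string 'ε' is accepted from only E.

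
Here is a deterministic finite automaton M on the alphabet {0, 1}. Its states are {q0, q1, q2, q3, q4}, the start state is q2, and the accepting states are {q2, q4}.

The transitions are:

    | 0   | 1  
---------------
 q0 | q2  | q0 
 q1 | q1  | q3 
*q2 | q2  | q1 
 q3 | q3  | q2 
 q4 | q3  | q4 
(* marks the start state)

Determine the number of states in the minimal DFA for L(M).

3

First remove the unreachable states {q0,q4}; 3 states remain.
P0 = {q2} | {q1,q3}.
On input 1, block {q1,q3} splits into {q1} and {q3}.
No further refinement is possible. Final partition (3 blocks): {q2} | {q1} | {q3}.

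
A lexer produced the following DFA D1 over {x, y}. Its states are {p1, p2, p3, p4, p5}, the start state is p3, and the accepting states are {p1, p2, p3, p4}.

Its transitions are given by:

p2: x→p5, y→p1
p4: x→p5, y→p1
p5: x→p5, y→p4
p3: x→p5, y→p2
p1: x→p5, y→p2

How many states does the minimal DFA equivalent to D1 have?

2

Start with accepting vs non-accepting: {p1,p2,p3,p4} | {p5}.
No further refinement is possible. Final partition (2 blocks): {p1,p2,p3,p4} | {p5}.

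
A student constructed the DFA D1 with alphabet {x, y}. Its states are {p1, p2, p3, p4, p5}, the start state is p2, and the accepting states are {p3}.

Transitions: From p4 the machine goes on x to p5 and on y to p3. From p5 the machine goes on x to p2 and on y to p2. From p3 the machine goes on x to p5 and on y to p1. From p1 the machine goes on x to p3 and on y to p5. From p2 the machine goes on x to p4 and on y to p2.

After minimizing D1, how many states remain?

5

Every state is reachable, so we keep all 5.
Start with accepting vs non-accepting: {p3} | {p1,p2,p4,p5}.
On input x, block {p1,p2,p4,p5} splits into {p2,p4,p5} and {p1}.
On input y, block {p2,p4,p5} splits into {p2,p5} and {p4}.
On input x, block {p2,p5} splits into {p2} and {p5}.
Stable partition: {p3} | {p2} | {p1} | {p4} | {p5} — 5 equivalence classes.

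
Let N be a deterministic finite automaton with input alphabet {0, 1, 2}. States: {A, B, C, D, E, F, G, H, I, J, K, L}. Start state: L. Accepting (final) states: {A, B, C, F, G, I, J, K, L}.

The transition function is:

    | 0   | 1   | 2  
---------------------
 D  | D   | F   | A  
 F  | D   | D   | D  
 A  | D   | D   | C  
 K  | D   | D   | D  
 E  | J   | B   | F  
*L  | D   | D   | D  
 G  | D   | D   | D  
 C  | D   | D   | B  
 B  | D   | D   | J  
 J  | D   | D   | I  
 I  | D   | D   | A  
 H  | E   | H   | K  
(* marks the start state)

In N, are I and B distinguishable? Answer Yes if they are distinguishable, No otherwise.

No

States {E,G,H,K} cannot be reached from the start state, so discard them.
Initial partition by acceptance: {A,B,C,F,I,J,L} | {D}.
On input 2, block {A,B,C,F,I,J,L} splits into {A,B,C,I,J} and {F,L}.
No further refinement is possible. Final partition (3 blocks): {A,B,C,I,J} | {D} | {F,L}.
I and B lie in the same block of the stable partition, so they are equivalent — no string distinguishes them.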